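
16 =16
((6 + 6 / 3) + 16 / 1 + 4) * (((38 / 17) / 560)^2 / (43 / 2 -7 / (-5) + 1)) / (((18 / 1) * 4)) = 361 / 1392471360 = 0.00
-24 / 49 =-0.49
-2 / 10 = -1 / 5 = -0.20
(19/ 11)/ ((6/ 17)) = 323/ 66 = 4.89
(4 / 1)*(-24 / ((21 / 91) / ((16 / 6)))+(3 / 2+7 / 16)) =-1101.58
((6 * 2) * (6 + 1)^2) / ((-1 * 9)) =-196 / 3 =-65.33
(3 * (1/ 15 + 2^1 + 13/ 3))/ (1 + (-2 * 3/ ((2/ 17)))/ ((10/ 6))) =-24/ 37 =-0.65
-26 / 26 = -1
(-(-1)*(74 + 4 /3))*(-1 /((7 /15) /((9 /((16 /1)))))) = -5085 /56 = -90.80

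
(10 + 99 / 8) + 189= 1691 / 8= 211.38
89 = 89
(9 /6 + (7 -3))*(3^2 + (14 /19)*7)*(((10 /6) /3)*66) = 162745 /57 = 2855.18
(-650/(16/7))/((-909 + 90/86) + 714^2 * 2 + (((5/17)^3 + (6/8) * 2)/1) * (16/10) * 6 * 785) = -68659175/248725429392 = -0.00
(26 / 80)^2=169 / 1600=0.11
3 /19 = 0.16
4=4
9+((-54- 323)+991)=623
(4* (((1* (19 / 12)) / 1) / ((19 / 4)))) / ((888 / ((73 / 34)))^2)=5329 / 683667648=0.00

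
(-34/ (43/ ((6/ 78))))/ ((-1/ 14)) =476/ 559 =0.85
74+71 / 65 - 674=-38929 / 65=-598.91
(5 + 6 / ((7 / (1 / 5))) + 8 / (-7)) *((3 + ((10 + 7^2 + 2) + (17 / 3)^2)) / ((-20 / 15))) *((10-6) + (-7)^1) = 24393 / 28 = 871.18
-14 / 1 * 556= -7784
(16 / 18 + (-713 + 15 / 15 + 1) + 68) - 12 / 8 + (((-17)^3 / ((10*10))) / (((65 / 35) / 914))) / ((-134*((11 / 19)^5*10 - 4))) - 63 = -4944331370956817 / 6501577235400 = -760.48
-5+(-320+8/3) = -967/3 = -322.33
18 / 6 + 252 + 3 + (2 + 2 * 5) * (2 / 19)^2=258.13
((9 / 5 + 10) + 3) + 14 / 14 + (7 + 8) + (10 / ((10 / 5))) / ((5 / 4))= 34.80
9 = 9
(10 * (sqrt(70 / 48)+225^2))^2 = 843750 * sqrt(210)+1537734375875 / 6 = 256301289744.96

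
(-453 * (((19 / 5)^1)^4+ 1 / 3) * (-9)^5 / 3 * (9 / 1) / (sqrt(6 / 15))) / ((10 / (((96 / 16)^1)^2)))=94271980993524 * sqrt(10) / 3125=95396537432.20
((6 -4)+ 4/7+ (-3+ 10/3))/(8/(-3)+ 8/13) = -793/560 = -1.42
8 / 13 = 0.62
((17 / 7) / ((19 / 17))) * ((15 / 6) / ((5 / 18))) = 2601 / 133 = 19.56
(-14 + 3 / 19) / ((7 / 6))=-1578 / 133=-11.86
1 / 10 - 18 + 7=-109 / 10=-10.90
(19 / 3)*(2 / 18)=19 / 27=0.70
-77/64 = -1.20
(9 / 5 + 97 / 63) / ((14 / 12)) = 2104 / 735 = 2.86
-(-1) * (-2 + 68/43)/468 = -1/1118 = -0.00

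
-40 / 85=-8 / 17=-0.47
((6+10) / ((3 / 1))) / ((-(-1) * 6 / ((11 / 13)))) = 88 / 117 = 0.75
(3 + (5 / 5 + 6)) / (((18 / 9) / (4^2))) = 80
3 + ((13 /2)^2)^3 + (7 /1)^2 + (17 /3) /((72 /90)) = 14491771 /192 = 75477.97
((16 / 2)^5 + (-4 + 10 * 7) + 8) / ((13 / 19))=623998 / 13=47999.85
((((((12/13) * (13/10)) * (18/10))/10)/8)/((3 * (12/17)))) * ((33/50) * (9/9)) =1683/200000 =0.01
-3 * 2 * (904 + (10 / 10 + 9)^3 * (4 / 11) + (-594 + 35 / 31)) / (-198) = 230095 / 11253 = 20.45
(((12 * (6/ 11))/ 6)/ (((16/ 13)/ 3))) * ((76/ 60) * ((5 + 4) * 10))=6669/ 22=303.14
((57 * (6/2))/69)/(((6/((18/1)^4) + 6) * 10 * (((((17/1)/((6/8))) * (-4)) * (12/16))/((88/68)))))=-2742498/3488910595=-0.00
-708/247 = -2.87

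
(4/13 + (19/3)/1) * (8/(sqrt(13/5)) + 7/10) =1813/390 + 2072 * sqrt(65)/507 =37.60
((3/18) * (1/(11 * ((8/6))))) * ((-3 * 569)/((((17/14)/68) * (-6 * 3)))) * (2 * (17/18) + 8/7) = 108679/594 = 182.96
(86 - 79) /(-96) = -7 /96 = -0.07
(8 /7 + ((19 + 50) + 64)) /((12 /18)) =201.21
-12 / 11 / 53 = -0.02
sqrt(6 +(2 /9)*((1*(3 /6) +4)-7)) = 7 /3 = 2.33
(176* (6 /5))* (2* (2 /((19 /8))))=33792 /95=355.71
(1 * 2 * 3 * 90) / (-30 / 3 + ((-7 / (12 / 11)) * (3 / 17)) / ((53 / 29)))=-1946160 / 38273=-50.85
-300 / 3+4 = -96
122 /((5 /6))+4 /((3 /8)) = 2356 /15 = 157.07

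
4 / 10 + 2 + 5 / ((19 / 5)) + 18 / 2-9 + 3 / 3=448 / 95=4.72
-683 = -683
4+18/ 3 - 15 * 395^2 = -2340365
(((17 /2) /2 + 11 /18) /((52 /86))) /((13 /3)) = 7525 /4056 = 1.86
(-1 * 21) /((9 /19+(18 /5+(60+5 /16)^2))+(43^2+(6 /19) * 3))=-510720 /133556167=-0.00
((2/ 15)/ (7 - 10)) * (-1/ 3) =2/ 135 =0.01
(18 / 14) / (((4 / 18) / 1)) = 81 / 14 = 5.79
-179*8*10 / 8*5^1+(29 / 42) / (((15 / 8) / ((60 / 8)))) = -187892 / 21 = -8947.24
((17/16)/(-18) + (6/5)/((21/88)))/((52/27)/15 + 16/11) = 3.14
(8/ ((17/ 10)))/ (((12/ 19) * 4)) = 95/ 51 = 1.86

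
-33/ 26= -1.27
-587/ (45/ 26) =-339.16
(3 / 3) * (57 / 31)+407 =12674 / 31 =408.84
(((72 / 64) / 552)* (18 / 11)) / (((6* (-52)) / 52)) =-9 / 16192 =-0.00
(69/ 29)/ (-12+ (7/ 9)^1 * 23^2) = 621/ 104255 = 0.01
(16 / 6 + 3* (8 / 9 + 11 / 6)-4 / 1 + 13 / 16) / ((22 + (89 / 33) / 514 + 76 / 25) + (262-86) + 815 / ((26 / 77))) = 337190425 / 115311367648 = 0.00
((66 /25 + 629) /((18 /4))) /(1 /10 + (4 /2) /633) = 13327604 /9795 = 1360.65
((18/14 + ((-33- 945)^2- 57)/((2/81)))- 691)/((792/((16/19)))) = 28541287/693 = 41185.12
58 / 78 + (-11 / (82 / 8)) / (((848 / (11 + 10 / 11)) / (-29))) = 400229 / 338988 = 1.18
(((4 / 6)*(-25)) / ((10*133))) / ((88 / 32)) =-20 / 4389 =-0.00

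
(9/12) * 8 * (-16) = -96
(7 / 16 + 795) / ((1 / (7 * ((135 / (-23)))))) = -12027015 / 368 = -32682.11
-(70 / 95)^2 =-196 / 361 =-0.54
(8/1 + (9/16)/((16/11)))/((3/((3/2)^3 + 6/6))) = 75145/6144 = 12.23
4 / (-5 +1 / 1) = -1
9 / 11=0.82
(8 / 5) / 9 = 8 / 45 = 0.18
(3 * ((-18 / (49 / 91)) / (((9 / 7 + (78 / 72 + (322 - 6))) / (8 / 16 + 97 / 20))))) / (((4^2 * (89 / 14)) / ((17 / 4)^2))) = -227933433 / 761640640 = -0.30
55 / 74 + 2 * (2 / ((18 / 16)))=2863 / 666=4.30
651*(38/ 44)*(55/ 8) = 61845/ 16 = 3865.31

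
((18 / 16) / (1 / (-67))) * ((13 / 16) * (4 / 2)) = -7839 / 64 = -122.48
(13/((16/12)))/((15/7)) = 91/20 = 4.55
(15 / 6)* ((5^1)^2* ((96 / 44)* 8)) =12000 / 11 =1090.91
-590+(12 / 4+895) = 308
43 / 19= 2.26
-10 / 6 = -5 / 3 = -1.67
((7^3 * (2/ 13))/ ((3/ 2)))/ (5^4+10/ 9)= 84/ 1495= 0.06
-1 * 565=-565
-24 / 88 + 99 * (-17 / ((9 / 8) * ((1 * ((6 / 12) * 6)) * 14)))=-8291 / 231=-35.89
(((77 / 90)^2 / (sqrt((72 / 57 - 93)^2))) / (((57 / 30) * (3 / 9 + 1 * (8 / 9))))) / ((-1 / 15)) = -77 / 1494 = -0.05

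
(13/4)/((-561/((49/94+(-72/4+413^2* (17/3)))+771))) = -5603.85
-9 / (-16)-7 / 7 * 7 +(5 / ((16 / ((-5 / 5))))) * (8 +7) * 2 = -253 / 16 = -15.81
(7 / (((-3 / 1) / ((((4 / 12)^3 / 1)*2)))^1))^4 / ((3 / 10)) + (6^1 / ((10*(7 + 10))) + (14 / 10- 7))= -61050643499 / 10976913855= -5.56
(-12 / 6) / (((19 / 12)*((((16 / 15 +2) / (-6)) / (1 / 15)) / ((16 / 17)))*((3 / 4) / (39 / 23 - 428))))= -15060480 / 170867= -88.14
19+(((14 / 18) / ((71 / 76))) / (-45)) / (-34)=9288131 / 488835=19.00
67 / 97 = 0.69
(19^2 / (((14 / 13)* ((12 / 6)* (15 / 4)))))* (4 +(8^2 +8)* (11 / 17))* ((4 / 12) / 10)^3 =201799 / 2409750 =0.08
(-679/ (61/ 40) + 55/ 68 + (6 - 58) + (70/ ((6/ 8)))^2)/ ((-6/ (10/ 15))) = -912.74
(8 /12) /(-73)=-2 /219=-0.01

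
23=23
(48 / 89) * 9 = 432 / 89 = 4.85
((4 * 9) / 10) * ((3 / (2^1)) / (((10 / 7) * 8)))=189 / 400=0.47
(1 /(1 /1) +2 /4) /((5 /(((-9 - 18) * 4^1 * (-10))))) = 324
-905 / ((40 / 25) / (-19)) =85975 / 8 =10746.88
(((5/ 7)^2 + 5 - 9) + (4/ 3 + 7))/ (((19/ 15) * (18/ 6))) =3560/ 2793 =1.27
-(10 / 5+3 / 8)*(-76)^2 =-13718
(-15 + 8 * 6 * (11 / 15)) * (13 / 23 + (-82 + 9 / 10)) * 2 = -1870823 / 575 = -3253.61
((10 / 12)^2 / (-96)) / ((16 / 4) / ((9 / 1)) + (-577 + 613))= -0.00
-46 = -46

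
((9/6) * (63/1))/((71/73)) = 13797/142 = 97.16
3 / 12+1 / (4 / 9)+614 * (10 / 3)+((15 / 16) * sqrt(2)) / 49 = 15 * sqrt(2) / 784+12295 / 6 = 2049.19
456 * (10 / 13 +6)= 40128 / 13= 3086.77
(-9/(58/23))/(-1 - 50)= 69/986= 0.07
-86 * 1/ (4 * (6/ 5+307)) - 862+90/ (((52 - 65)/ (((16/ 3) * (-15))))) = -12349287/ 40066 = -308.22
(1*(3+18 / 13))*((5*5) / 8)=1425 / 104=13.70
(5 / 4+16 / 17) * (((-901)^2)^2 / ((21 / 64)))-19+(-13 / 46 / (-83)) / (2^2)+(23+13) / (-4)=1411407461363496881 / 320712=4400856411245.91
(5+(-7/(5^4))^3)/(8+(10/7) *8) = 251321161/976562500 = 0.26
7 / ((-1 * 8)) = -7 / 8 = -0.88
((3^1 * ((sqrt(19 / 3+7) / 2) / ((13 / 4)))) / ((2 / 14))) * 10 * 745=208600 * sqrt(30) / 13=87888.40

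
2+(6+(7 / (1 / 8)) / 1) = 64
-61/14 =-4.36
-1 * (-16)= 16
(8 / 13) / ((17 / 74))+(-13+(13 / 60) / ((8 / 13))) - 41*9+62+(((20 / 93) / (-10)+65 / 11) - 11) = -11650747831 / 36173280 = -322.08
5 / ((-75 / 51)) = -17 / 5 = -3.40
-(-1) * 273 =273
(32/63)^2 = 1024/3969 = 0.26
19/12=1.58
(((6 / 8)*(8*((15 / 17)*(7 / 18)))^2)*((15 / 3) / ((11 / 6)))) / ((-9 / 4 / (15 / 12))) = -245000 / 28611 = -8.56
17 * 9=153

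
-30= -30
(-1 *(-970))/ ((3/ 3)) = 970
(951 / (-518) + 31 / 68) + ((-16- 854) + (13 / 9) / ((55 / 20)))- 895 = -3078923191 / 1743588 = -1765.85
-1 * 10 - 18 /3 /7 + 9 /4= -241 /28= -8.61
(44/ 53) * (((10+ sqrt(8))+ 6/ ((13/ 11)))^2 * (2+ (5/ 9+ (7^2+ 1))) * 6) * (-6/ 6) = -551767744/ 8957-32633216 * sqrt(2)/ 2067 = -83929.05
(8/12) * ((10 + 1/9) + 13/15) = 988/135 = 7.32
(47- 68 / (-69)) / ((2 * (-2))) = -3311 / 276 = -12.00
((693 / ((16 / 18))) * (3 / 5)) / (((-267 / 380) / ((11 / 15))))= -434511 / 890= -488.21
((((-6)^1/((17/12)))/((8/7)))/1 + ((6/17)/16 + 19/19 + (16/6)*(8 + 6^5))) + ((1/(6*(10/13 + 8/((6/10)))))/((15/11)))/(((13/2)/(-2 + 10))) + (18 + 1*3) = 353186223/17000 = 20775.66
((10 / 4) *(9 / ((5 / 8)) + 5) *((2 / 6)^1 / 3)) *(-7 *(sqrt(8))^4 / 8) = -2716 / 9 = -301.78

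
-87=-87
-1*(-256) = 256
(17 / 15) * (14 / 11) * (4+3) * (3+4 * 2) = 1666 / 15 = 111.07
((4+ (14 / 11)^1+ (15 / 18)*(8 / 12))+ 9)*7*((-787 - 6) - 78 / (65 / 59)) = -44382044 / 495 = -89660.69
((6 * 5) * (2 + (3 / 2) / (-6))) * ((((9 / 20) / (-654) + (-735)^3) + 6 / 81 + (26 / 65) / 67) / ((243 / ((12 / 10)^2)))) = -21922249353823693 / 177462900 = -123531449.98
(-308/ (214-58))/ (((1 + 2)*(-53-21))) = 77/ 8658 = 0.01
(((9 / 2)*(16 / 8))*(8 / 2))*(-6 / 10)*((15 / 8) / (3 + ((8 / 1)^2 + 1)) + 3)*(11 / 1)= -489159 / 680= -719.35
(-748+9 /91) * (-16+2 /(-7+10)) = 3130714 /273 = 11467.82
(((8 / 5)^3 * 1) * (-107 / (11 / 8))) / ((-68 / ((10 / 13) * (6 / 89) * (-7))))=-9203712 / 5408975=-1.70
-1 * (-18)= 18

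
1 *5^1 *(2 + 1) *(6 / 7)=90 / 7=12.86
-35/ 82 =-0.43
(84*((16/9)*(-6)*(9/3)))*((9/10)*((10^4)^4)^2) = -241920000000000000000000000000000000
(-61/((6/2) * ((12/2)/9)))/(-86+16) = 61/140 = 0.44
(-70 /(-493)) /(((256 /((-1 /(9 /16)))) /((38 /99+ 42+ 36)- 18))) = -104615 /1757052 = -0.06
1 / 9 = 0.11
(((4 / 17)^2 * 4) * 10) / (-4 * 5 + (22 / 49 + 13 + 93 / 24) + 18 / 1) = 250880 / 1736023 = 0.14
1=1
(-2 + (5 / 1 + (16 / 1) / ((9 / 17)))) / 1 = 299 / 9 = 33.22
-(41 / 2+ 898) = -1837 / 2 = -918.50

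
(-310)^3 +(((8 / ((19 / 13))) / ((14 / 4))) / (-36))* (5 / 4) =-35659827065 / 1197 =-29791000.05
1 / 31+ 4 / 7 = 131 / 217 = 0.60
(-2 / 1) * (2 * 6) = -24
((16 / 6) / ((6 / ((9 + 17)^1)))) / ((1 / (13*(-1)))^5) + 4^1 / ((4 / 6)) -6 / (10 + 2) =-77228845 / 18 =-4290491.39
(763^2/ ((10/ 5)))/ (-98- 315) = -83167/ 118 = -704.81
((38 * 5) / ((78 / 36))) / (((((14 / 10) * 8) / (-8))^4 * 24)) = 59375 / 62426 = 0.95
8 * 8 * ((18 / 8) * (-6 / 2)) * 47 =-20304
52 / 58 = 26 / 29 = 0.90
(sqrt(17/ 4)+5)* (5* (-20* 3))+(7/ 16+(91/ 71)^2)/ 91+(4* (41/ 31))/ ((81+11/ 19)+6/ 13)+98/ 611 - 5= -5822905998371411/ 3869677514768 - 150* sqrt(17)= -2123.22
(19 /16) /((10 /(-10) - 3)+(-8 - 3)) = -19 /240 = -0.08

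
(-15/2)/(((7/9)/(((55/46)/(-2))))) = 7425/1288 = 5.76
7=7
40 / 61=0.66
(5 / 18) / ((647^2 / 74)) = 185 / 3767481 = 0.00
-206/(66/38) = -3914/33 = -118.61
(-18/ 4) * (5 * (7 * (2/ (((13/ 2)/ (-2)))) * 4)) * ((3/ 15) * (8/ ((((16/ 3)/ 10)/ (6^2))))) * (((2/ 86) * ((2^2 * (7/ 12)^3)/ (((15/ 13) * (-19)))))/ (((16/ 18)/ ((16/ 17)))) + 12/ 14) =6473309832/ 180557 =35851.89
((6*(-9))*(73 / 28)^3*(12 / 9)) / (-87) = 1167051 / 79576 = 14.67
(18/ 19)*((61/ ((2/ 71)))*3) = 116937/ 19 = 6154.58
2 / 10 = 1 / 5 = 0.20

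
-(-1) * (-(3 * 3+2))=-11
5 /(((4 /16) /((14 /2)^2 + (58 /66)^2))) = 1084040 /1089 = 995.45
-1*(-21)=21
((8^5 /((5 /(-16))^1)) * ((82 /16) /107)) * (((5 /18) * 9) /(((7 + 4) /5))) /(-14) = 3358720 /8239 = 407.66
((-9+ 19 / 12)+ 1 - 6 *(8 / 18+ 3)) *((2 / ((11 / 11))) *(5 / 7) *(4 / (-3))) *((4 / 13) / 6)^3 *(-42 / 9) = -4000 / 123201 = -0.03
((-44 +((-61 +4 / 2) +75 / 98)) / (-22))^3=1005710836859 / 10021812416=100.35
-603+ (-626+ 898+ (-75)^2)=5294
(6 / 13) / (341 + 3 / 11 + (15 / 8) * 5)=528 / 401141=0.00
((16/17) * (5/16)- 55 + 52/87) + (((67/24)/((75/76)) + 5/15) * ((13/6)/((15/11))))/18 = -53.83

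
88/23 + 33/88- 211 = -206.80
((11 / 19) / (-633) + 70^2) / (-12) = -58932289 / 144324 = -408.33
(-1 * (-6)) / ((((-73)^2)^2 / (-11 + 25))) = 84 / 28398241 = 0.00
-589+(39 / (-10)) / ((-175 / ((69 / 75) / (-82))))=-2113038397 / 3587500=-589.00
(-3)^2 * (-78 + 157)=711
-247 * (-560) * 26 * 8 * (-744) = -21405296640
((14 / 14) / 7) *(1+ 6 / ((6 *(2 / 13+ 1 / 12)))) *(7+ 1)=1544 / 259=5.96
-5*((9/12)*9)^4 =-2657205/256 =-10379.71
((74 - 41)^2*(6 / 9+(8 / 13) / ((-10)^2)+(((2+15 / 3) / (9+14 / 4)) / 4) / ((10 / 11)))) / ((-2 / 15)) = -17557947 / 2600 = -6753.06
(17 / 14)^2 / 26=289 / 5096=0.06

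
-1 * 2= -2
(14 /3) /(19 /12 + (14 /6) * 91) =56 /2567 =0.02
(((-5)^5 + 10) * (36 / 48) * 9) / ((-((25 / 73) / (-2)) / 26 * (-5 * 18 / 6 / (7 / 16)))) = 37247301 / 400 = 93118.25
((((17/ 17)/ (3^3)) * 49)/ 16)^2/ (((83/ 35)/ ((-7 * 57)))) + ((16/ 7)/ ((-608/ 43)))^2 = -195317131511/ 91332976896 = -2.14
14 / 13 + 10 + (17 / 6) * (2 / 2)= 1085 / 78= 13.91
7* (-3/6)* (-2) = 7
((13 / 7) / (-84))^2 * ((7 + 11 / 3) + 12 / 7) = 10985 / 1815156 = 0.01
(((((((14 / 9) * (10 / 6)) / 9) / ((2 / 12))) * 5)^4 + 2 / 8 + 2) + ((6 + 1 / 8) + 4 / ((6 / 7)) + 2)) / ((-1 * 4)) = -1925979955427 / 1377495072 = -1398.18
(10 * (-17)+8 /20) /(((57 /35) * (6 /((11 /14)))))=-2332 /171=-13.64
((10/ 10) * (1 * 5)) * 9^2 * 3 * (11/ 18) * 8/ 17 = 5940/ 17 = 349.41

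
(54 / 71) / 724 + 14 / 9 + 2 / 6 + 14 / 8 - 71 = -31163189 / 462636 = -67.36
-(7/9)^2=-49/81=-0.60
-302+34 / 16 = -2399 / 8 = -299.88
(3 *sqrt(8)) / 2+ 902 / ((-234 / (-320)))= 3 *sqrt(2)+ 144320 / 117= 1237.75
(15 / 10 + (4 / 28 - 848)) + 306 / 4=-5389 / 7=-769.86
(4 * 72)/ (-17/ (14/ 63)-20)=-576/ 193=-2.98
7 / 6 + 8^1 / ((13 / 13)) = 55 / 6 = 9.17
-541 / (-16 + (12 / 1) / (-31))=16771 / 508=33.01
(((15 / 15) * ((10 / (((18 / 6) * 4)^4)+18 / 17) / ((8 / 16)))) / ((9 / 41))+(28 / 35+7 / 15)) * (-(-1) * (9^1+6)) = 43298641 / 264384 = 163.77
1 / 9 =0.11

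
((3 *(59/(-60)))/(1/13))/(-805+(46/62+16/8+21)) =1829/37260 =0.05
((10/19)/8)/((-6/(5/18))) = -25/8208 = -0.00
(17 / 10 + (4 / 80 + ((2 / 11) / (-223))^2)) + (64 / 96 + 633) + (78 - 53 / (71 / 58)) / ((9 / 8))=10247144472581 / 15379986204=666.26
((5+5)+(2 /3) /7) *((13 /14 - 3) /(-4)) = 1537 /294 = 5.23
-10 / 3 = -3.33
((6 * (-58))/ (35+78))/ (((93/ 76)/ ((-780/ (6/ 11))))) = 12606880/ 3503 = 3598.88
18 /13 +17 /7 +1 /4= 1479 /364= 4.06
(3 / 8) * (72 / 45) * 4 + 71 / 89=3.20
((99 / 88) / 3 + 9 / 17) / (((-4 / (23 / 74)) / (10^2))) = -70725 / 10064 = -7.03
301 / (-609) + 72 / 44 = 1093 / 957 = 1.14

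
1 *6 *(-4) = -24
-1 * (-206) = 206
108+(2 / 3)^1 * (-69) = 62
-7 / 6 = -1.17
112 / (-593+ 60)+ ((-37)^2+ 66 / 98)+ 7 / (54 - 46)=286313011 / 208936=1370.34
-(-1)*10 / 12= 5 / 6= 0.83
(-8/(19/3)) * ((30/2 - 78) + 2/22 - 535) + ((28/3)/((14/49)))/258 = 61097417/80883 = 755.38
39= 39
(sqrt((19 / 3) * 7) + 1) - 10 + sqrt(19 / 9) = -0.89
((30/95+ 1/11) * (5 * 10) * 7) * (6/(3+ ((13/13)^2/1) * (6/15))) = 52500/209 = 251.20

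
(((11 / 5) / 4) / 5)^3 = 1331 / 1000000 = 0.00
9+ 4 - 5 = 8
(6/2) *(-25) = -75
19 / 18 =1.06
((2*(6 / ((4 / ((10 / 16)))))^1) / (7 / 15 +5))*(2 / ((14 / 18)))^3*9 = 1476225 / 28126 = 52.49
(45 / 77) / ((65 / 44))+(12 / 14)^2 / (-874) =109890 / 278369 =0.39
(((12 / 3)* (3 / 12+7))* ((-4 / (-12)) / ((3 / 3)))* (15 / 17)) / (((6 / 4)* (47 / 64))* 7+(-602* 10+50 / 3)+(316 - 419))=-55680 / 39811807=-0.00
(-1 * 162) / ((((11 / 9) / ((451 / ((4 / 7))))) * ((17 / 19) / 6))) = -701512.41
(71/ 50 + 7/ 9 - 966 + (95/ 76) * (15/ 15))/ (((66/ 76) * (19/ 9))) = -866297/ 1650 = -525.03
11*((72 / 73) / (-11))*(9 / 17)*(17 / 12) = -54 / 73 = -0.74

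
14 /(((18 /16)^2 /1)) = 896 /81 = 11.06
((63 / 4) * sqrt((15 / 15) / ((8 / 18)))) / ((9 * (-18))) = -7 / 48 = -0.15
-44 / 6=-7.33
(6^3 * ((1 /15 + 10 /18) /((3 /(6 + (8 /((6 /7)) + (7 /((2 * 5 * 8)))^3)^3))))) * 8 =20781077278763726927723 /70778880000000000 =293605.62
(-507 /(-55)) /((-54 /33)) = -169 /30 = -5.63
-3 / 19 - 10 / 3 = -199 / 57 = -3.49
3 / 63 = 0.05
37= 37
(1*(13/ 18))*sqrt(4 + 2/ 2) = 13*sqrt(5)/ 18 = 1.61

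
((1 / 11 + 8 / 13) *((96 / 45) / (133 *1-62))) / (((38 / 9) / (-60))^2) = 4.29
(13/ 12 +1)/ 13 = 25/ 156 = 0.16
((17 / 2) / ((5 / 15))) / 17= 3 / 2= 1.50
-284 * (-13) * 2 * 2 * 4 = 59072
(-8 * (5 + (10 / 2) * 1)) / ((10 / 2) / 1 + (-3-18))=5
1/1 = 1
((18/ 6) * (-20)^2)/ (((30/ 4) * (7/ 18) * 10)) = 288/ 7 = 41.14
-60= -60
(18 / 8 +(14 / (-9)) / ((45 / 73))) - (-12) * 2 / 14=16339 / 11340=1.44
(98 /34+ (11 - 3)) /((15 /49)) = 1813 /51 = 35.55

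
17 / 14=1.21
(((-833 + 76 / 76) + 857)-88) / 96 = -21 / 32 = -0.66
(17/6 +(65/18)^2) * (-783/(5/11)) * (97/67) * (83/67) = -49040.65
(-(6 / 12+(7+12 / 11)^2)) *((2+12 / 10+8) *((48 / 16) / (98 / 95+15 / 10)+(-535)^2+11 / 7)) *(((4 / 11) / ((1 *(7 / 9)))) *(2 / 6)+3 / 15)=-75246924.56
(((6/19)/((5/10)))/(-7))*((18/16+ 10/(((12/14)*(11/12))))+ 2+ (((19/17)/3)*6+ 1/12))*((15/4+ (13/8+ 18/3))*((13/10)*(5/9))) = -13782119/1023264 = -13.47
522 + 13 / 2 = 1057 / 2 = 528.50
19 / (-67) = -19 / 67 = -0.28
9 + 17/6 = 71/6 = 11.83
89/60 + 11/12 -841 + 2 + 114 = -3613/5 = -722.60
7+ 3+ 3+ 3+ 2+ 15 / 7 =20.14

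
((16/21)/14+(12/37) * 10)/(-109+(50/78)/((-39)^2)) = -177324264/5861198749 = -0.03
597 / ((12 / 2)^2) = 199 / 12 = 16.58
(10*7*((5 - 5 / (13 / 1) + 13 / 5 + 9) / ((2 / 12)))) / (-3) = -29512 / 13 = -2270.15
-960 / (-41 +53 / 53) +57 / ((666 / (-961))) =-12931 / 222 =-58.25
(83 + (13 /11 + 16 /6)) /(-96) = -1433 /1584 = -0.90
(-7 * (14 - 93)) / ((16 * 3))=553 / 48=11.52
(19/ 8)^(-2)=64/ 361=0.18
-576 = -576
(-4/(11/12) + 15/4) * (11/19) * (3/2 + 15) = -891/152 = -5.86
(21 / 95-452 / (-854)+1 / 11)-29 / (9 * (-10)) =9344743 / 8031870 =1.16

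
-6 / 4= -3 / 2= -1.50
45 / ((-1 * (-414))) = 5 / 46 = 0.11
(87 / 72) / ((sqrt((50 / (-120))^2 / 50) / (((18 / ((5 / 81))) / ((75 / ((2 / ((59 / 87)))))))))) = 1226178* sqrt(2) / 7375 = 235.13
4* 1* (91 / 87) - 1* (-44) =4192 / 87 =48.18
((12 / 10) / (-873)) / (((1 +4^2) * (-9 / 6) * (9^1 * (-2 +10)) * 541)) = 0.00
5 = 5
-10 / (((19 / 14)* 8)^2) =-245 / 2888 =-0.08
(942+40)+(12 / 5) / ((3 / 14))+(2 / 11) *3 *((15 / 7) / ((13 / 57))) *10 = 5227466 / 5005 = 1044.45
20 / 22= 10 / 11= 0.91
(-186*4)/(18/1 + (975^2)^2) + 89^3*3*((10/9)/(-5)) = -141571544128601374/301229296881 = -469979.33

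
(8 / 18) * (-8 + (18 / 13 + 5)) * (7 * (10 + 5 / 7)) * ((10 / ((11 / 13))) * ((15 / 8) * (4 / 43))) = -52500 / 473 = -110.99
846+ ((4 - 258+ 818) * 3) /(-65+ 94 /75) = 3917826 /4781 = 819.46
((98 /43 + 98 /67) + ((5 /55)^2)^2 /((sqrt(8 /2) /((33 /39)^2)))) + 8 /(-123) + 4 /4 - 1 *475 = -6816271768297 /14492737974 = -470.32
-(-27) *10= 270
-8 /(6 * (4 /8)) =-8 /3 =-2.67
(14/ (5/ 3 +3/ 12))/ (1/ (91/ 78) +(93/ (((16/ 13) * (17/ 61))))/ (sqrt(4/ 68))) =-3411968/ 681072622519 +1079292032 * sqrt(17)/ 681072622519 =0.01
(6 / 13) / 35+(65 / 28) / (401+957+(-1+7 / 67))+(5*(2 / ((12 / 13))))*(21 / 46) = 18880657027 / 3806162360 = 4.96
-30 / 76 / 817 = -15 / 31046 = -0.00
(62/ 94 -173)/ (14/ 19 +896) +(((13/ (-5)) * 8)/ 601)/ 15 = -3510162122/ 18047714475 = -0.19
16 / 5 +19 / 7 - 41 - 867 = -31573 / 35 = -902.09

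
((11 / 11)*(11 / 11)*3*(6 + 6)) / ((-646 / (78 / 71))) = -1404 / 22933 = -0.06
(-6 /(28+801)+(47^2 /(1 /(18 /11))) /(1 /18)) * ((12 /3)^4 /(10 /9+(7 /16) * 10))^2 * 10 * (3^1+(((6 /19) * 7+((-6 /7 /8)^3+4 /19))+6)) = 16179238802.86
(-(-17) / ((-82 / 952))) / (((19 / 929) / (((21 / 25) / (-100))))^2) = -769955986863 / 23126562500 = -33.29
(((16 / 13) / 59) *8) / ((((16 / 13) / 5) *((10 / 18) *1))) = 72 / 59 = 1.22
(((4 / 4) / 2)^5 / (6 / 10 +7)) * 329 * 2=1645 / 608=2.71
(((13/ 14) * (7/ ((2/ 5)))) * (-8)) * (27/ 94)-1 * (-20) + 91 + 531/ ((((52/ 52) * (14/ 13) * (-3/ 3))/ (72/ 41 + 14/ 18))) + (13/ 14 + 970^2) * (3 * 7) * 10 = 5330529584083/ 26978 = 197588019.28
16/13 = 1.23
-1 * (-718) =718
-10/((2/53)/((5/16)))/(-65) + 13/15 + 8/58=206171/90480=2.28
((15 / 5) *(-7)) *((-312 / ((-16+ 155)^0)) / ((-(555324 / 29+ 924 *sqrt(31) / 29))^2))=493668682 / 27621468064575 - 6570733 *sqrt(31) / 110485872258300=0.00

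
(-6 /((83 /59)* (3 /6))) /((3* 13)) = -236 /1079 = -0.22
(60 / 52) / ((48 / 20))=25 / 52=0.48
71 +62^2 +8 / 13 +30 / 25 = 254593 / 65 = 3916.82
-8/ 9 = -0.89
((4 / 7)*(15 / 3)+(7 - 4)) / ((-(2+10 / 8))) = -1.80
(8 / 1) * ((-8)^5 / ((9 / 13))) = -3407872 / 9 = -378652.44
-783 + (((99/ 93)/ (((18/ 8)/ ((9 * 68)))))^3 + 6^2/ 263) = 190191136781925/ 7835033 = 24274452.55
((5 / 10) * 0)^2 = 0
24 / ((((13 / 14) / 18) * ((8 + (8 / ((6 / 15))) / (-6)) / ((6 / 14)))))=3888 / 91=42.73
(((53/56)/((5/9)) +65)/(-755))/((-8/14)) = 18677/120800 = 0.15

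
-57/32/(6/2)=-19/32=-0.59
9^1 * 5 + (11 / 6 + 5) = 311 / 6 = 51.83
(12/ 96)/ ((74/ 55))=55/ 592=0.09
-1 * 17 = -17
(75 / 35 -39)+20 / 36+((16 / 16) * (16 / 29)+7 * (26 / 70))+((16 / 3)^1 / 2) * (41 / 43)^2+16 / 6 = -473930776 / 16890615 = -28.06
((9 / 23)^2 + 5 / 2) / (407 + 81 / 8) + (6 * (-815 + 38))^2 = 38366874119840 / 1765273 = 21734244.01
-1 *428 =-428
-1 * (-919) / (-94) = -919 / 94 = -9.78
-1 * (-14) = 14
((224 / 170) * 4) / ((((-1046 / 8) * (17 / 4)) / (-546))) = 5.18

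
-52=-52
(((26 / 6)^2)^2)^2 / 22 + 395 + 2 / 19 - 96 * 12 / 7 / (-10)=581965747103 / 95987430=6062.94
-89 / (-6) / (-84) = -89 / 504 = -0.18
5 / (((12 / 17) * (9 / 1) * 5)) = 17 / 108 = 0.16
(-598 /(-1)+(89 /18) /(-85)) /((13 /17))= 914851 /1170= 781.92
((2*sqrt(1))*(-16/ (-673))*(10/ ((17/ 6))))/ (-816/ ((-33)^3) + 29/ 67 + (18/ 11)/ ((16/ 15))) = 2465565696/ 29231583385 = 0.08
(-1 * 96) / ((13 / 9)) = -66.46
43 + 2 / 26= 560 / 13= 43.08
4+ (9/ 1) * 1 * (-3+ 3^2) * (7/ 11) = 422/ 11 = 38.36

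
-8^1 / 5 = -1.60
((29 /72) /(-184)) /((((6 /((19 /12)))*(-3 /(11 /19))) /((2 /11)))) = 29 /1430784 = 0.00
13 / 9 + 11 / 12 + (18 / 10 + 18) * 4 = 14681 / 180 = 81.56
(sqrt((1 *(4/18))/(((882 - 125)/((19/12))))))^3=19 *sqrt(86298)/557003628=0.00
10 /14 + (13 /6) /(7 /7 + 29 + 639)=20161 /28098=0.72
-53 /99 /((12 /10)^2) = -1325 /3564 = -0.37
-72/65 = -1.11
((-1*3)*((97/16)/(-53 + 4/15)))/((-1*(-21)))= 1455/88592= 0.02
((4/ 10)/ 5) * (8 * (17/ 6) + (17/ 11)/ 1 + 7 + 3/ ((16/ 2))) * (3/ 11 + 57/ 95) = 33356/ 15125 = 2.21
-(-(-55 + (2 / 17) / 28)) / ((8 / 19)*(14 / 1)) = -248691 / 26656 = -9.33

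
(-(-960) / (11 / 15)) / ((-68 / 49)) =-176400 / 187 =-943.32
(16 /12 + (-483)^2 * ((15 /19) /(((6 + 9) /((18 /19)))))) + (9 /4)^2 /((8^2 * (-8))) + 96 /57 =103226272085 /8871936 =11635.15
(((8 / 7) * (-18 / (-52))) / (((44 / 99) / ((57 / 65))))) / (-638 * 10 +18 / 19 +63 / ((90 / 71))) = -58482 / 474216197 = -0.00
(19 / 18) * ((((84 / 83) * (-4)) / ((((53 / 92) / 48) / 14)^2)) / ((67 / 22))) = -29823406964736 / 15620849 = -1909205.25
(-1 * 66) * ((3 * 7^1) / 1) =-1386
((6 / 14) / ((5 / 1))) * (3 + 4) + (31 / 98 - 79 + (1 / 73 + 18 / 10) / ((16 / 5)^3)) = -2858058897 / 36628480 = -78.03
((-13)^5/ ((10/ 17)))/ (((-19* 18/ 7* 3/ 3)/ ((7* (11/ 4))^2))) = 261966147443/ 54720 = 4787393.05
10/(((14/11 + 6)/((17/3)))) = 187/24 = 7.79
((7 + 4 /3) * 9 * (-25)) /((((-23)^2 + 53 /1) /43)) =-26875 /194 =-138.53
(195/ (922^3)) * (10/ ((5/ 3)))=0.00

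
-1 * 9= -9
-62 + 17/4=-231/4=-57.75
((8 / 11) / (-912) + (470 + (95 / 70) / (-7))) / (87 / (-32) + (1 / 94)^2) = -1020298504352 / 5904192525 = -172.81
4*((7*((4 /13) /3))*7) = 784 /39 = 20.10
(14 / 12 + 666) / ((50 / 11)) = 44033 / 300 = 146.78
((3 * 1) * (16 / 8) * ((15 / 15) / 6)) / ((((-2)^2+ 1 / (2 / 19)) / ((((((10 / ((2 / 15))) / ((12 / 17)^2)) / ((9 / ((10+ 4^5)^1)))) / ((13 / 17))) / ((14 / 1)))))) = 63500525 / 530712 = 119.65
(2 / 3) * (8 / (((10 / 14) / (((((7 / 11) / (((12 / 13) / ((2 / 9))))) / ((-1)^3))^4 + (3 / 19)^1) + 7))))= 23705337541361 / 443507177817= 53.45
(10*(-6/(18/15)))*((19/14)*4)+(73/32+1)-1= -60289/224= -269.15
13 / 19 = 0.68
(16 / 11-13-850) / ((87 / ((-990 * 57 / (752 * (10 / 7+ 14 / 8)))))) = 56719845 / 242614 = 233.79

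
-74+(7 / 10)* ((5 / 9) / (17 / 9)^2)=-73.89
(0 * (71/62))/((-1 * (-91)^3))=0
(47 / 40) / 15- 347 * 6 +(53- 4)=-2032.92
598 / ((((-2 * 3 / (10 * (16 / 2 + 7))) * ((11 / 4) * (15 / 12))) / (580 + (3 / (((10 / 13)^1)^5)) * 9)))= -20339448389 / 6875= -2958465.22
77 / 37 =2.08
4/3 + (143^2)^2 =418161602.33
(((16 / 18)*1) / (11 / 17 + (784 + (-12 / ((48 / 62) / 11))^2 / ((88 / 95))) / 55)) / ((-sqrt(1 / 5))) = -239360*sqrt(5) / 157662189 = -0.00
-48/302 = -24/151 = -0.16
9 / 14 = 0.64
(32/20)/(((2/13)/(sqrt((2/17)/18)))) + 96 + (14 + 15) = 52 * sqrt(17)/255 + 125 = 125.84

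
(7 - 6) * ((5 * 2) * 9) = 90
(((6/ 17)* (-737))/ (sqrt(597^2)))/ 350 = -737/ 592025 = -0.00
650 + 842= 1492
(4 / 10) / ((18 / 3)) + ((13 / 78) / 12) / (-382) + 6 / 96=8879 / 68760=0.13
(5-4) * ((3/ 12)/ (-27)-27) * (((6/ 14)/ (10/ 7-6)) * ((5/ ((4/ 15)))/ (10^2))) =2917/ 6144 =0.47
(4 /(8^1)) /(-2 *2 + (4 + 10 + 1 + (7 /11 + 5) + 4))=11 /454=0.02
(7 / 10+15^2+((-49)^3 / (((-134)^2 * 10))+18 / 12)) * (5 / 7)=40678383 / 251384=161.82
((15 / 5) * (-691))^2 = 4297329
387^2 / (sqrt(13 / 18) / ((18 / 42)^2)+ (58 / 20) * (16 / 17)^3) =-318584155457064960 / 13692185239813+ 119568095329380075 * sqrt(26) / 13692185239813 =21260.00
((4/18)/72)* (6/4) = 1/216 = 0.00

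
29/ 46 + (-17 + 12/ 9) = -2075/ 138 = -15.04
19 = 19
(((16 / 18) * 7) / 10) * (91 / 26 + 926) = 26026 / 45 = 578.36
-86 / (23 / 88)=-7568 / 23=-329.04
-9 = -9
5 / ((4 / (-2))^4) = 5 / 16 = 0.31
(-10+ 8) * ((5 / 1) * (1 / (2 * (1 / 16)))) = -80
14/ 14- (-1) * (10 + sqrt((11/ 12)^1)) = sqrt(33)/ 6 + 11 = 11.96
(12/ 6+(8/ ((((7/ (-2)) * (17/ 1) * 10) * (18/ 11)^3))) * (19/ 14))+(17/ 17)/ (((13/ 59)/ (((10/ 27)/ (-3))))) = 113325763/ 78943410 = 1.44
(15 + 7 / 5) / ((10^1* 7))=41 / 175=0.23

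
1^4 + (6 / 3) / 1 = 3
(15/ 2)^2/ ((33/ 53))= 90.34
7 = 7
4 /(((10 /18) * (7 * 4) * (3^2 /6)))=6 /35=0.17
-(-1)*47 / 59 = 47 / 59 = 0.80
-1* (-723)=723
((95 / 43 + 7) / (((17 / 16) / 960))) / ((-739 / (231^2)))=-324571484160 / 540209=-600825.76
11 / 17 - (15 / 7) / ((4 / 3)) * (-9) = 7193 / 476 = 15.11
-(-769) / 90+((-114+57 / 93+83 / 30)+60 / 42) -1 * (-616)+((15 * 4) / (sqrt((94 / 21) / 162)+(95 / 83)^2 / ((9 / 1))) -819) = -4213425147074527 / 2539280649465+12813746670 * sqrt(987) / 260038981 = -111.21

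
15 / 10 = 3 / 2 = 1.50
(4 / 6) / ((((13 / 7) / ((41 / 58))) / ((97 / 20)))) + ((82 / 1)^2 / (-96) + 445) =5672931 / 15080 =376.19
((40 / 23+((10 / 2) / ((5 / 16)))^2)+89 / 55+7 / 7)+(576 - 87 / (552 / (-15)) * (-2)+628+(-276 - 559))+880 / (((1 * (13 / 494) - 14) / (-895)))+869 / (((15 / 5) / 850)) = 814667731813 / 2686860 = 303204.38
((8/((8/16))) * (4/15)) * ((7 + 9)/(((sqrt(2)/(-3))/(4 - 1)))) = -1536 * sqrt(2)/5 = -434.45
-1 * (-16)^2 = -256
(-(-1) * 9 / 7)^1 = 9 / 7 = 1.29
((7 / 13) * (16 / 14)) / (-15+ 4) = -8 / 143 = -0.06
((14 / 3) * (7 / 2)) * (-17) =-833 / 3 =-277.67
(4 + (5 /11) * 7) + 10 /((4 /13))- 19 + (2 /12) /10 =13661 /660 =20.70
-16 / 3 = -5.33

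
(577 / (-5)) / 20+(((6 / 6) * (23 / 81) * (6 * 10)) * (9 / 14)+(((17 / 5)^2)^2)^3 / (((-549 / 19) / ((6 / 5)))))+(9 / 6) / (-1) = -619887027551137579 / 6254882812500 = -99104.50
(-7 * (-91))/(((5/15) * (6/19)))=12103/2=6051.50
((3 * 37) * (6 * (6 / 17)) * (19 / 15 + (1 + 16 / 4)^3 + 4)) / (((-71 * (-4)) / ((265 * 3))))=103458438 / 1207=85715.36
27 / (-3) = -9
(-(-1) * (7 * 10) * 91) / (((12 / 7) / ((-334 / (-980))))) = 15197 / 12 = 1266.42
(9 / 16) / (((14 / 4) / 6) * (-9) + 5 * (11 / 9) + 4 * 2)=0.06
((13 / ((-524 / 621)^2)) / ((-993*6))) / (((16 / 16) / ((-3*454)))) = 379342197 / 90884656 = 4.17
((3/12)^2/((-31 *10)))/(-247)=1/1225120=0.00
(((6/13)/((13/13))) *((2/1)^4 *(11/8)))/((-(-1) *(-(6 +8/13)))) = -66/43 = -1.53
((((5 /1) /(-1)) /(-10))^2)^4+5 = 1281 /256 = 5.00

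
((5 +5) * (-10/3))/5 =-6.67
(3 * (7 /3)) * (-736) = -5152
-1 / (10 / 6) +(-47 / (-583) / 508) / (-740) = -131496863 / 219161360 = -0.60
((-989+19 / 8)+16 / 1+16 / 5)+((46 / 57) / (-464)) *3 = -10661081 / 11020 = -967.43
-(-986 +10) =976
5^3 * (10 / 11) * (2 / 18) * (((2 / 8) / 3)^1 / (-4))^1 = -625 / 2376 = -0.26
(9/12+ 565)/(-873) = -2263/3492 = -0.65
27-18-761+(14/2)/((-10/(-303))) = -5399/10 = -539.90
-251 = -251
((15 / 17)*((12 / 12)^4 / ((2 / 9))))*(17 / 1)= 135 / 2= 67.50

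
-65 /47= -1.38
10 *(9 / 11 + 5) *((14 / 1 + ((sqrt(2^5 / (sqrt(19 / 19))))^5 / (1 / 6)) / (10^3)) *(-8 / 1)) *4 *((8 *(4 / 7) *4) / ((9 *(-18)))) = 2621440 / 891 + 268435456 *sqrt(2) / 51975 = 10246.13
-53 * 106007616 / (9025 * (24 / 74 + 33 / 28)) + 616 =-645778910392 / 1561325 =-413609.54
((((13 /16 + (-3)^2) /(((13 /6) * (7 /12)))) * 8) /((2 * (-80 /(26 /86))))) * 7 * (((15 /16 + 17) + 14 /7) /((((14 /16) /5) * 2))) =-450747 /9632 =-46.80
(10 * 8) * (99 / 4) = 1980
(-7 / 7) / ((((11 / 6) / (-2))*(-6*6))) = -1 / 33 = -0.03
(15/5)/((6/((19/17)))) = 19/34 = 0.56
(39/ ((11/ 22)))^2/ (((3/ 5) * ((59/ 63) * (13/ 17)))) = 835380/ 59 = 14158.98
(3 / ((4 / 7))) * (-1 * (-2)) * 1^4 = 21 / 2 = 10.50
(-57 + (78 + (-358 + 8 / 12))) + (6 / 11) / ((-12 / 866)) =-12398 / 33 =-375.70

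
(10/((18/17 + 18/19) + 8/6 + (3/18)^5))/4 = 1255824/1677607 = 0.75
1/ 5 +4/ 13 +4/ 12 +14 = 2894/ 195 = 14.84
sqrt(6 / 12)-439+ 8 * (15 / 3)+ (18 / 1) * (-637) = -11865+ sqrt(2) / 2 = -11864.29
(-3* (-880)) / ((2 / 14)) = 18480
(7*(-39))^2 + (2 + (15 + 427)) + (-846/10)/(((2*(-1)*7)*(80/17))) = 419855991/5600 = 74974.28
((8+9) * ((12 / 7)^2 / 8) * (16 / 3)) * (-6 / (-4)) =2448 / 49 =49.96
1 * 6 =6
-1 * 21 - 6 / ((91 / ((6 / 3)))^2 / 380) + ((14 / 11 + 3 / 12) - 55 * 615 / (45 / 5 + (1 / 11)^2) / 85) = -43719535507 / 675166492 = -64.75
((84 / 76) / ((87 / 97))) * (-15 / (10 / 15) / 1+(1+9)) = -16975 / 1102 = -15.40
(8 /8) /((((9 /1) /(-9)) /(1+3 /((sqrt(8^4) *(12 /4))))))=-65 /64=-1.02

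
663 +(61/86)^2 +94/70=172102027/258860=664.85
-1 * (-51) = 51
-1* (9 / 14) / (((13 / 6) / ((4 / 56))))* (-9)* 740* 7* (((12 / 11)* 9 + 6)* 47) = 735283980 / 1001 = 734549.43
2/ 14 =1/ 7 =0.14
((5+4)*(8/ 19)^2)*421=242496/ 361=671.73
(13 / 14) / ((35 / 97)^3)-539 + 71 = -269052251 / 600250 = -448.23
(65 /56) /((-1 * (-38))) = 65 /2128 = 0.03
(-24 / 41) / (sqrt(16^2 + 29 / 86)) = -24 * sqrt(1895870) / 903845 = -0.04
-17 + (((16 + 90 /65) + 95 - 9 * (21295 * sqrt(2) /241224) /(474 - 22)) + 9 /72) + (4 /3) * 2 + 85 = 57151 /312 - 63885 * sqrt(2) /36344416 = 183.17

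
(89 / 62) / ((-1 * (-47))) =89 / 2914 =0.03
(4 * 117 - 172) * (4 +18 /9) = 1776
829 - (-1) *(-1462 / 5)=536.60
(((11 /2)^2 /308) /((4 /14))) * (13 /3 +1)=11 /6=1.83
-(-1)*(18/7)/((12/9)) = 27/14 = 1.93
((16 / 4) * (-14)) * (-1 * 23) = 1288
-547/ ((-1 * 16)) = 547/ 16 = 34.19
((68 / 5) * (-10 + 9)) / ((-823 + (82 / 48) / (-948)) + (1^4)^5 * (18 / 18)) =1547136 / 93510925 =0.02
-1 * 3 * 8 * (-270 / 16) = 405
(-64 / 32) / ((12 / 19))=-19 / 6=-3.17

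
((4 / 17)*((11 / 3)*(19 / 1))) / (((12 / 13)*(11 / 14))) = 3458 / 153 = 22.60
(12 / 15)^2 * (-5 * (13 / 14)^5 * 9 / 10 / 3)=-1113879 / 1680700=-0.66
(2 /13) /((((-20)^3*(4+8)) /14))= -7 /312000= -0.00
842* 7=5894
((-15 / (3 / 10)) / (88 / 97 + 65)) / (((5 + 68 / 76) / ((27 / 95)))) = -4365 / 119336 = -0.04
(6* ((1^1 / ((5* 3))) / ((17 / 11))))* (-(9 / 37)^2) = -1782 / 116365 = -0.02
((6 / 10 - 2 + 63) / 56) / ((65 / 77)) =847 / 650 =1.30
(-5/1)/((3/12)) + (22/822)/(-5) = -41111/2055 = -20.01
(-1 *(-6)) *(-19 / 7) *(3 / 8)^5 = -13851 / 114688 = -0.12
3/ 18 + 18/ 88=49/ 132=0.37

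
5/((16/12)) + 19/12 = 16/3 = 5.33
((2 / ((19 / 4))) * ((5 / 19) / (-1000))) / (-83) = 1 / 749075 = 0.00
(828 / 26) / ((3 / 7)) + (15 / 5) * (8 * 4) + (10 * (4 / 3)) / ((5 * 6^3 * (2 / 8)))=179386 / 1053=170.36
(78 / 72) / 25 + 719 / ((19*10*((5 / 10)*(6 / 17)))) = 122477 / 5700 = 21.49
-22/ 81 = -0.27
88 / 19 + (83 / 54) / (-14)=64951 / 14364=4.52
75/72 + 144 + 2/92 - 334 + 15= -96013/552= -173.94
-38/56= -19/28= -0.68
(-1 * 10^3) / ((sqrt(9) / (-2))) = 2000 / 3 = 666.67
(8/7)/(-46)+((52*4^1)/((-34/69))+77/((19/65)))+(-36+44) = -7837967/52003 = -150.72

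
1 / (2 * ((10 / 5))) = 1 / 4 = 0.25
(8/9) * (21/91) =8/39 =0.21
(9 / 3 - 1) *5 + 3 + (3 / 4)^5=13555 / 1024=13.24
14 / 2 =7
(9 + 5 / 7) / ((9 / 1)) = 68 / 63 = 1.08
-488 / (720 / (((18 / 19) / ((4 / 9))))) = -549 / 380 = -1.44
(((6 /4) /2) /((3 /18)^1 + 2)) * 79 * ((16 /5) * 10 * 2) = 22752 /13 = 1750.15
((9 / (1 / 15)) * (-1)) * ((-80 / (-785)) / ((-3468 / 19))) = 3420 / 45373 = 0.08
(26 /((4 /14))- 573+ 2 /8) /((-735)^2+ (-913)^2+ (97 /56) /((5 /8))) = -67445 /192331548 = -0.00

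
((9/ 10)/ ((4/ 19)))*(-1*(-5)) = 21.38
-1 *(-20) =20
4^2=16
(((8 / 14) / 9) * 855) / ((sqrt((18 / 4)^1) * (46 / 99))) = 6270 * sqrt(2) / 161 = 55.08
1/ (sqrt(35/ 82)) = sqrt(2870)/ 35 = 1.53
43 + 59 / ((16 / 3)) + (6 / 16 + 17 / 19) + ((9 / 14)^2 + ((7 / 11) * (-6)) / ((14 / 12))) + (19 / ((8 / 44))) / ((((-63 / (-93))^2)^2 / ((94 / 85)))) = 33236578427687 / 55279279440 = 601.25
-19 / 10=-1.90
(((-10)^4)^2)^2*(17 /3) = 170000000000000000 /3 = 56666666666666666.67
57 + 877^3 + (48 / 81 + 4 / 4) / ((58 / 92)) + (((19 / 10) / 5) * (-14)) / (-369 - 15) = 1690092828028313 / 2505600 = 674526192.54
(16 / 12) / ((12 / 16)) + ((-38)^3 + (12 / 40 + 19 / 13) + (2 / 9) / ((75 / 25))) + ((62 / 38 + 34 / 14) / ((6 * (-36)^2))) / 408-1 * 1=-4644794536073 / 84651840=-54869.39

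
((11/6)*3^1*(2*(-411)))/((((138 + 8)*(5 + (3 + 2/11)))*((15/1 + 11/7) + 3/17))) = -1972663/8729340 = -0.23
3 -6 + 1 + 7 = 5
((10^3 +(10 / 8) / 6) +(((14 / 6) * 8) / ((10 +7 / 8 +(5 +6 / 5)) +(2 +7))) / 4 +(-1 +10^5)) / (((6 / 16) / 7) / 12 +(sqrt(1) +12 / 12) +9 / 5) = 50564333260 / 1904667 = 26547.60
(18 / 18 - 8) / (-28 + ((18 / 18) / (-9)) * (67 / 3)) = 189 / 823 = 0.23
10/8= 5/4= 1.25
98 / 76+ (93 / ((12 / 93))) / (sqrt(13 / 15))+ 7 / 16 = 775.94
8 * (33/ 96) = 11/ 4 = 2.75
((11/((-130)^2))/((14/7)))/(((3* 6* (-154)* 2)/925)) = -0.00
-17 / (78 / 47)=-799 / 78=-10.24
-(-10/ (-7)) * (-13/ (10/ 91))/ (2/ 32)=2704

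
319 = 319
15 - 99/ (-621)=1046/ 69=15.16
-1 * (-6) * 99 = 594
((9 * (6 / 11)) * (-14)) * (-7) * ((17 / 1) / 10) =44982 / 55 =817.85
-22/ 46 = -11/ 23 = -0.48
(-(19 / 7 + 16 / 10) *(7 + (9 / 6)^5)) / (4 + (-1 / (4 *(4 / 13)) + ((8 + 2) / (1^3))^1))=-70517 / 14770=-4.77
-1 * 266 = -266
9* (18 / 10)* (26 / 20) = 1053 / 50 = 21.06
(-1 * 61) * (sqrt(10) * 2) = -122 * sqrt(10) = -385.80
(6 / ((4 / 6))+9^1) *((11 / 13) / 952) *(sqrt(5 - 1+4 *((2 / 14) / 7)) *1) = 495 *sqrt(2) / 21658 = 0.03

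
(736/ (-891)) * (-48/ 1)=11776/ 297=39.65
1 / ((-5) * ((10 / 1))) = -1 / 50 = -0.02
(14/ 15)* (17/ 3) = 5.29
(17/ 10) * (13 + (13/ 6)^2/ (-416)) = 254371/ 11520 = 22.08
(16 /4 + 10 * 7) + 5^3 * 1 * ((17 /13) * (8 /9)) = 25658 /117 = 219.30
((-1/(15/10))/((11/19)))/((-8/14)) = 133/66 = 2.02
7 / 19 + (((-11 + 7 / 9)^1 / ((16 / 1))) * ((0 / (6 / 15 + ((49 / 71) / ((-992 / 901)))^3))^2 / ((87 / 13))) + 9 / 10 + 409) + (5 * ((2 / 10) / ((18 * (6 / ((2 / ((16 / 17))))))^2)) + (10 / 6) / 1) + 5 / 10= 29248736063 / 70917120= 412.44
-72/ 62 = -36/ 31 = -1.16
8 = 8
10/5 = 2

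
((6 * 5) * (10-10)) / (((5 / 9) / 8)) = 0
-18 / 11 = -1.64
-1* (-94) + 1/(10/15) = 191/2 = 95.50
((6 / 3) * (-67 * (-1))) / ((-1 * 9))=-134 / 9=-14.89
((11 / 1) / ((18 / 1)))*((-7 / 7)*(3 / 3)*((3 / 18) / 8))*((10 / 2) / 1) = -55 / 864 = -0.06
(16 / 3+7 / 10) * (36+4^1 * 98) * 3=38734 / 5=7746.80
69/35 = 1.97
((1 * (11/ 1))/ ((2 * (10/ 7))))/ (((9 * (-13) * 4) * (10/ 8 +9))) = -77/ 95940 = -0.00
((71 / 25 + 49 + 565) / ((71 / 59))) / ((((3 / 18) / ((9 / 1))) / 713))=35030621178 / 1775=19735561.23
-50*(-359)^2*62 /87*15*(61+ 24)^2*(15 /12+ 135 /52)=-721653049375000 /377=-1914199069960.21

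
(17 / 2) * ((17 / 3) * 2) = 289 / 3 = 96.33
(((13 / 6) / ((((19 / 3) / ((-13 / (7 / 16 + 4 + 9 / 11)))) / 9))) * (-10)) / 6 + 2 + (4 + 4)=79766 / 3515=22.69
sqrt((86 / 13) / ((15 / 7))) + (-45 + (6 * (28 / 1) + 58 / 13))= sqrt(117390) / 195 + 1657 / 13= 129.22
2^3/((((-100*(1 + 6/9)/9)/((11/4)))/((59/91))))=-0.77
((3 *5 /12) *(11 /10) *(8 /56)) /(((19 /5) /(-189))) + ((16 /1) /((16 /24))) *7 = 24051 /152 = 158.23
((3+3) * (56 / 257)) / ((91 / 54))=2592 / 3341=0.78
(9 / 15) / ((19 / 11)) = 33 / 95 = 0.35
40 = 40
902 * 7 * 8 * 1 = 50512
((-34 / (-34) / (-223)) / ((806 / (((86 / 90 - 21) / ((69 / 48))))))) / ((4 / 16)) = 28864 / 93014415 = 0.00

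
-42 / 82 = -21 / 41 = -0.51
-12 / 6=-2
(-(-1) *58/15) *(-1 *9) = -34.80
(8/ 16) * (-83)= -41.50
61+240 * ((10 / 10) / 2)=181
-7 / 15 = -0.47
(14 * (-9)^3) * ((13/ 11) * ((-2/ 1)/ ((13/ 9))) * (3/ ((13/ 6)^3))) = 119042784/ 24167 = 4925.84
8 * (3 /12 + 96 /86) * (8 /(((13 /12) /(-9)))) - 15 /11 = -4475265 /6149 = -727.80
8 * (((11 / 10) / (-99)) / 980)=-1 / 11025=-0.00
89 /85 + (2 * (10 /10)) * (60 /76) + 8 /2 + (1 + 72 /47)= 695132 /75905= 9.16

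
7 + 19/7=68/7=9.71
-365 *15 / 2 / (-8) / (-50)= -219 / 32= -6.84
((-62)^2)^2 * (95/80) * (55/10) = 193015889/2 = 96507944.50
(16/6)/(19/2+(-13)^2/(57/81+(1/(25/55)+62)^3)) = 3572234888/12726942351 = 0.28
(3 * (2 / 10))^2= 9 / 25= 0.36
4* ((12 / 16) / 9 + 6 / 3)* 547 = 13675 / 3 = 4558.33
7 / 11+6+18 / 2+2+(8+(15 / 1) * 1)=40.64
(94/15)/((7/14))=188/15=12.53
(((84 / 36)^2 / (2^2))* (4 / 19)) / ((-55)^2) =49 / 517275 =0.00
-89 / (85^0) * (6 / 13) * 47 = -25098 / 13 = -1930.62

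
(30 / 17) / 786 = 5 / 2227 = 0.00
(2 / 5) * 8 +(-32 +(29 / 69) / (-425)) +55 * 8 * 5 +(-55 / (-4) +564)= 322451719 / 117300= 2748.95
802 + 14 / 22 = 8829 / 11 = 802.64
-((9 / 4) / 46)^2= -81 / 33856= -0.00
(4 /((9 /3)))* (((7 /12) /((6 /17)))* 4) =238 /27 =8.81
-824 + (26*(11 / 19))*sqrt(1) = -15370 / 19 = -808.95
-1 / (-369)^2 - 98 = -13343779 / 136161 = -98.00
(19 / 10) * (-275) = -1045 / 2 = -522.50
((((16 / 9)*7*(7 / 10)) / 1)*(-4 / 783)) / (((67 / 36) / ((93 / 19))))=-194432 / 1661265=-0.12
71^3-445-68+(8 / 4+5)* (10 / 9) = 357405.78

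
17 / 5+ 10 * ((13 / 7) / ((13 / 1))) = 169 / 35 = 4.83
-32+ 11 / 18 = -565 / 18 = -31.39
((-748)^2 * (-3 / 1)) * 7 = -11749584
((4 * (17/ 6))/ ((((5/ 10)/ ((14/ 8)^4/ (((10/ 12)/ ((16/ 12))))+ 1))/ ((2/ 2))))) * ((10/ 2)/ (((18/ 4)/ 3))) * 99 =478907/ 4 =119726.75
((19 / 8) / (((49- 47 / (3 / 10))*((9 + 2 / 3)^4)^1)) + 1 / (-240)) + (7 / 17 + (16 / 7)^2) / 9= 87962058917 / 141399617520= 0.62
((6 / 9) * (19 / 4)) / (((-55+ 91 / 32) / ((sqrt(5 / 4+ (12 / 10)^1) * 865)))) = -184072 * sqrt(5) / 5007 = -82.20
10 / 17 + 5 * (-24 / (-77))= 2810 / 1309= 2.15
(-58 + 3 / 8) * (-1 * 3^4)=37341 / 8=4667.62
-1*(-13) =13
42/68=21/34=0.62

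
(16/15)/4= 4/15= 0.27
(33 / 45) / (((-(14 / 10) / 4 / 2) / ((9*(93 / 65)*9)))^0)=0.73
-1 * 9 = -9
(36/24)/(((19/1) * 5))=3/190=0.02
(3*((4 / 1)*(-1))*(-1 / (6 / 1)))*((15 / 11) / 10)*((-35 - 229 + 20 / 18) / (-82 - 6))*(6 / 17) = 1183 / 4114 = 0.29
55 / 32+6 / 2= 151 / 32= 4.72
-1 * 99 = -99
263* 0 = 0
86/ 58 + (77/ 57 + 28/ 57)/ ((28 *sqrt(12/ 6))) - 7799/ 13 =-225612/ 377 + 5 *sqrt(2)/ 152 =-598.39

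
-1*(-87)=87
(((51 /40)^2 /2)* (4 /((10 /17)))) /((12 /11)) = 162129 /32000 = 5.07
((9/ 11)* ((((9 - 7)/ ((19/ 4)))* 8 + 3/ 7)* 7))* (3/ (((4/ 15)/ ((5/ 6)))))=340875/ 1672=203.87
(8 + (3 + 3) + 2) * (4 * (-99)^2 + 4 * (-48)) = 624192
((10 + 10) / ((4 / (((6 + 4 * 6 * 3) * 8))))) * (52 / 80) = 2028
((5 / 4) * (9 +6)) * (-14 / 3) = -175 / 2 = -87.50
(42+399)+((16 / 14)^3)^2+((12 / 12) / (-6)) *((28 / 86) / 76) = 511232217269 / 1153430796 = 443.23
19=19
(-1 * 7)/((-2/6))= 21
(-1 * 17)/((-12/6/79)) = 1343/2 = 671.50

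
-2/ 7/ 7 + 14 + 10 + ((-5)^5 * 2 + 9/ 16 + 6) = -4876071/ 784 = -6219.48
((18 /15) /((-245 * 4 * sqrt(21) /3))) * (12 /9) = -2 * sqrt(21) /8575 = -0.00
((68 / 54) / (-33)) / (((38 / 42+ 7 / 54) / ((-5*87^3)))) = 121463.00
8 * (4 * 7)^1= 224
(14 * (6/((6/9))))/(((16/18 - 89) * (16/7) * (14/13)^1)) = -567/976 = -0.58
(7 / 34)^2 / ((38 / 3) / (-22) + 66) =1617 / 2495804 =0.00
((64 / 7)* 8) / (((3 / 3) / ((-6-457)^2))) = 109756928 / 7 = 15679561.14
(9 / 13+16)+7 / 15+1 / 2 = 17.66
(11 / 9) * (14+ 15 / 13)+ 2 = 2401 / 117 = 20.52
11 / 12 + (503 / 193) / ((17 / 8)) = 84379 / 39372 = 2.14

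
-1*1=-1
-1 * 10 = -10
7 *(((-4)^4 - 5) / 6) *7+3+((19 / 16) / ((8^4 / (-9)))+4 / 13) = 5247624691 / 2555904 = 2053.14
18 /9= 2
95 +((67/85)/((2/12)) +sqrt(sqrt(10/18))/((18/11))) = 11 *sqrt(3) *5^(1/4)/54 +8477/85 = 100.26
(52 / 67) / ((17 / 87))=4524 / 1139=3.97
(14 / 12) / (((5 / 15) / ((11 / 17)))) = 77 / 34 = 2.26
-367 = -367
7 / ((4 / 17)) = 119 / 4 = 29.75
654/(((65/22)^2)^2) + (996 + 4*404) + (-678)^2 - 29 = 8251908070299/17850625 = 462275.58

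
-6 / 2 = -3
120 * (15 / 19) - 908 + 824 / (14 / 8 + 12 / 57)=-392.97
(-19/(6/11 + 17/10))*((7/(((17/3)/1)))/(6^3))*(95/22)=-3325/15912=-0.21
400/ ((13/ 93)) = 37200/ 13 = 2861.54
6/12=1/2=0.50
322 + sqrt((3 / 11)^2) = 3545 / 11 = 322.27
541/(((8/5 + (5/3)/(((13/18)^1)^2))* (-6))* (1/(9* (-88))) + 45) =15085785/1255838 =12.01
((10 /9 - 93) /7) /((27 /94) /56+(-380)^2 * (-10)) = 621904 /68410943757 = 0.00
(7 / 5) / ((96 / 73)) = 511 / 480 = 1.06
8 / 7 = 1.14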